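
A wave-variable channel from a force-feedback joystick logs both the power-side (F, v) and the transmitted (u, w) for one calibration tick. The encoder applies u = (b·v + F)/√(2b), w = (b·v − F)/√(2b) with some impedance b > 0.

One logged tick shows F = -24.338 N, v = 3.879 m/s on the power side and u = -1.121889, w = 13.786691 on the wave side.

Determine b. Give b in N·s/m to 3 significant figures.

u + w = 12.664802;  u + w = √(2b)·v, so √(2b) = 12.664802/3.879 = 3.264966.
b = (√(2b))²/2 = 10.660001/2 = 5.330001.
(Check via u − w = 2F/√(2b): u − w = -14.908580, 2F/√(2b) = -14.908579.)

b = 5.33 N·s/m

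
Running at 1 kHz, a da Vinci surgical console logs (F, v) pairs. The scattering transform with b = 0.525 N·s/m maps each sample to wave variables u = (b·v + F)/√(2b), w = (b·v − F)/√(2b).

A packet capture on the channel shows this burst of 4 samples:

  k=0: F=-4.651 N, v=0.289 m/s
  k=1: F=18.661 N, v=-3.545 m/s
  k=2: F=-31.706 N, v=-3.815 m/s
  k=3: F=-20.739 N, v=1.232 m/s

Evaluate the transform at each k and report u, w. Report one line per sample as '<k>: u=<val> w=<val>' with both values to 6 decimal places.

0: u=-4.390843 w=4.686980
1: u=16.394999 w=-20.027543
2: u=-32.896494 w=28.987282
3: u=-19.607979 w=20.870404

k=0: b·v=0.525×0.289=0.151725; √(2b)=1.024695; u=(0.151725+(-4.651))/1.024695=-4.390843, w=(0.151725−(-4.651))/1.024695=4.686980
k=1: b·v=0.525×(-3.545)=-1.861125; √(2b)=1.024695; u=(-1.861125+18.661)/1.024695=16.394999, w=(-1.861125−18.661)/1.024695=-20.027543
k=2: b·v=0.525×(-3.815)=-2.002875; √(2b)=1.024695; u=(-2.002875+(-31.706))/1.024695=-32.896494, w=(-2.002875−(-31.706))/1.024695=28.987282
k=3: b·v=0.525×1.232=0.646800; √(2b)=1.024695; u=(0.646800+(-20.739))/1.024695=-19.607979, w=(0.646800−(-20.739))/1.024695=20.870404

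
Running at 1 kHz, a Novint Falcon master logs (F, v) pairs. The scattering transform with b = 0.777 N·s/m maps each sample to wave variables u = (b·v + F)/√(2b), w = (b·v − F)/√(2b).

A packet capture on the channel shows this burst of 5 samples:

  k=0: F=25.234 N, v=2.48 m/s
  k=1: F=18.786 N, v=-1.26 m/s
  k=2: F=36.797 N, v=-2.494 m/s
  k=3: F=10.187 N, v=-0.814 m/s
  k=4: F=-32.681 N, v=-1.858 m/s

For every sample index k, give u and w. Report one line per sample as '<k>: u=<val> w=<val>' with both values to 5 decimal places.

0: u=21.78811 w=-18.69656
1: u=14.28449 w=-15.85520
2: u=27.96349 w=-31.07250
3: u=7.66449 w=-8.67922
4: u=-27.37429 w=25.05812

k=0: b·v=0.777×2.48=1.92696; √(2b)=1.24660; u=(1.92696+25.234)/1.24660=21.78811, w=(1.92696−25.234)/1.24660=-18.69656
k=1: b·v=0.777×(-1.26)=-0.97902; √(2b)=1.24660; u=(-0.97902+18.786)/1.24660=14.28449, w=(-0.97902−18.786)/1.24660=-15.85520
k=2: b·v=0.777×(-2.494)=-1.93784; √(2b)=1.24660; u=(-1.93784+36.797)/1.24660=27.96349, w=(-1.93784−36.797)/1.24660=-31.07250
k=3: b·v=0.777×(-0.814)=-0.63248; √(2b)=1.24660; u=(-0.63248+10.187)/1.24660=7.66449, w=(-0.63248−10.187)/1.24660=-8.67922
k=4: b·v=0.777×(-1.858)=-1.44367; √(2b)=1.24660; u=(-1.44367+(-32.681))/1.24660=-27.37429, w=(-1.44367−(-32.681))/1.24660=25.05812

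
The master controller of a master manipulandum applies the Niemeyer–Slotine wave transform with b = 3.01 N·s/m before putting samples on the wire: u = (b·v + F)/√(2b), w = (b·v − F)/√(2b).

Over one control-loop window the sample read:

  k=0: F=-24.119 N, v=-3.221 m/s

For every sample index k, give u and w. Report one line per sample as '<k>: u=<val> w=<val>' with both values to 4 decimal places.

0: u=-13.7816 w=5.8787

k=0: b·v=3.01×(-3.221)=-9.6952; √(2b)=2.4536; u=(-9.6952+(-24.119))/2.4536=-13.7816, w=(-9.6952−(-24.119))/2.4536=5.8787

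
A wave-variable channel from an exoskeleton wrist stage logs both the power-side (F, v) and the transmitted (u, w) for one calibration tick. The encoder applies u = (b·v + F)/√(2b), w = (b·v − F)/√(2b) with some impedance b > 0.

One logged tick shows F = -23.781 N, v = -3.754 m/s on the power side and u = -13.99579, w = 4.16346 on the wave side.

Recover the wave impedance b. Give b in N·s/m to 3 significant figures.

u + w = -9.83233;  u + w = √(2b)·v, so √(2b) = -9.83233/(-3.754) = 2.61916.
b = (√(2b))²/2 = 6.86000/2 = 3.43000.
(Check via u − w = 2F/√(2b): u − w = -18.15925, 2F/√(2b) = -18.15925.)

b = 3.43 N·s/m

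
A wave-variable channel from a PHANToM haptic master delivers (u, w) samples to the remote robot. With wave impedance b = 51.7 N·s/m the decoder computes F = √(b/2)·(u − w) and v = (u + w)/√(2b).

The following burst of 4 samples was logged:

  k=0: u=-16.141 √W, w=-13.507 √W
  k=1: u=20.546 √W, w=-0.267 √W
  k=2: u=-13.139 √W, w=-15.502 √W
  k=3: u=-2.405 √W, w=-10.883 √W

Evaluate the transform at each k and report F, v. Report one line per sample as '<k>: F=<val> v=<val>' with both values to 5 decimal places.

0: F=-13.39202 v=-2.91565
1: F=105.81932 v=1.99428
2: F=12.01418 v=-2.81662
3: F=43.10461 v=-1.30677

k=0: u−w=-2.63400, u+w=-29.64800; √(b/2)=5.08429, √(2b)=10.16858; F=5.08429×(-2.634)=-13.39202, v=-29.64800/10.16858=-2.91565
k=1: u−w=20.81300, u+w=20.27900; √(b/2)=5.08429, √(2b)=10.16858; F=5.08429×20.813=105.81932, v=20.27900/10.16858=1.99428
k=2: u−w=2.36300, u+w=-28.64100; √(b/2)=5.08429, √(2b)=10.16858; F=5.08429×2.363=12.01418, v=-28.64100/10.16858=-2.81662
k=3: u−w=8.47800, u+w=-13.28800; √(b/2)=5.08429, √(2b)=10.16858; F=5.08429×8.478=43.10461, v=-13.28800/10.16858=-1.30677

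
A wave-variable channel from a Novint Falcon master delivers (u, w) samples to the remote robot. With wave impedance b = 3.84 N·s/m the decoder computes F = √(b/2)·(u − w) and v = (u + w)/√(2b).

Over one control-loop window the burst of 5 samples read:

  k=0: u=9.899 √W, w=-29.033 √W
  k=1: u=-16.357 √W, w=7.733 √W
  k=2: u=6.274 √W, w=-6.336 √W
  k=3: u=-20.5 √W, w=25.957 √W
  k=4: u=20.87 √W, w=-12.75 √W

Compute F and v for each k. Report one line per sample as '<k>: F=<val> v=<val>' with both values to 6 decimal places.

k=0: u−w=38.932000, u+w=-19.134000; √(b/2)=1.385641, √(2b)=2.771281; F=1.385641×38.932=53.945762, v=-19.134000/2.771281=-6.904388
k=1: u−w=-24.090000, u+w=-8.624000; √(b/2)=1.385641, √(2b)=2.771281; F=1.385641×(-24.09)=-33.380083, v=-8.624000/2.771281=-3.111918
k=2: u−w=12.610000, u+w=-0.062000; √(b/2)=1.385641, √(2b)=2.771281; F=1.385641×12.61=17.472929, v=-0.062000/2.771281=-0.022372
k=3: u−w=-46.457000, u+w=5.457000; √(b/2)=1.385641, √(2b)=2.771281; F=1.385641×(-46.457)=-64.372707, v=5.457000/2.771281=1.969125
k=4: u−w=33.620000, u+w=8.120000; √(b/2)=1.385641, √(2b)=2.771281; F=1.385641×33.62=46.585239, v=8.120000/2.771281=2.930053

0: F=53.945762 v=-6.904388
1: F=-33.380083 v=-3.111918
2: F=17.472929 v=-0.022372
3: F=-64.372707 v=1.969125
4: F=46.585239 v=2.930053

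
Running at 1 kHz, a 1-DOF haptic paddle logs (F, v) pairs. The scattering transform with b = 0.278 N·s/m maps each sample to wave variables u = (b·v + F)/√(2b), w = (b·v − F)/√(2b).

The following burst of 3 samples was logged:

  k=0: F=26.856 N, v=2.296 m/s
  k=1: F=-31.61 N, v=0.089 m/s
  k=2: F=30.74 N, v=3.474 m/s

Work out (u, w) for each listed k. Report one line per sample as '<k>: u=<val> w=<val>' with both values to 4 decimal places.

k=0: b·v=0.278×2.296=0.6383; √(2b)=0.7457; u=(0.6383+26.856)/0.7457=36.8727, w=(0.6383−26.856)/0.7457=-35.1607
k=1: b·v=0.278×0.089=0.0247; √(2b)=0.7457; u=(0.0247+(-31.61))/0.7457=-42.3591, w=(0.0247−(-31.61))/0.7457=42.4255
k=2: b·v=0.278×3.474=0.9658; √(2b)=0.7457; u=(0.9658+30.74)/0.7457=42.5208, w=(0.9658−30.74)/0.7457=-39.9303

0: u=36.8727 w=-35.1607
1: u=-42.3591 w=42.4255
2: u=42.5208 w=-39.9303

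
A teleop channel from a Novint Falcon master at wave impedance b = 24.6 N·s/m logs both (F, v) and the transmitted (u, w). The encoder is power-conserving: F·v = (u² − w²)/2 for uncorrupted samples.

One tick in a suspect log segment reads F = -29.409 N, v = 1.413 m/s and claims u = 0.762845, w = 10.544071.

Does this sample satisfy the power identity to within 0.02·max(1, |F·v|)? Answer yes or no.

F·v = (-29.409)×1.413 = -41.554917 W.
(u² − w²)/2 = (0.581932 − 111.177433)/2 = -55.297750 W.
|Δ| = 13.742833;  2% of max(1, |F·v|) = 0.831098.

no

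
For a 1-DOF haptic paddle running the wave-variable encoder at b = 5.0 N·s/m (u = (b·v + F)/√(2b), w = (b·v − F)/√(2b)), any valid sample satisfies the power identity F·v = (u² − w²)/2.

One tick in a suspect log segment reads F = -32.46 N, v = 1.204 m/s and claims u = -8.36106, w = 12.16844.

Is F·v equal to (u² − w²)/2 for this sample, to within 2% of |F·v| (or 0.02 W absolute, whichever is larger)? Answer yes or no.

F·v = (-32.46)×1.204 = -39.08184 W.
(u² − w²)/2 = (69.90732 − 148.07093)/2 = -39.08180 W.
|Δ| = 0.00004;  2% of max(1, |F·v|) = 0.78164.

yes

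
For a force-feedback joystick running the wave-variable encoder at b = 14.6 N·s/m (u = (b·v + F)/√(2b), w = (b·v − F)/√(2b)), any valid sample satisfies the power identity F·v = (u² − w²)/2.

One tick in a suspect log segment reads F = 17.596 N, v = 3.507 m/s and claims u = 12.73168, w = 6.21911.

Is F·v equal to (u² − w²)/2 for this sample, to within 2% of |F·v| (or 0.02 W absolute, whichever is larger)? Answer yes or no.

F·v = 17.596×3.507 = 61.70917 W.
(u² − w²)/2 = (162.09568 − 38.67733)/2 = 61.70917 W.
|Δ| = 0.00000;  2% of max(1, |F·v|) = 1.23418.

yes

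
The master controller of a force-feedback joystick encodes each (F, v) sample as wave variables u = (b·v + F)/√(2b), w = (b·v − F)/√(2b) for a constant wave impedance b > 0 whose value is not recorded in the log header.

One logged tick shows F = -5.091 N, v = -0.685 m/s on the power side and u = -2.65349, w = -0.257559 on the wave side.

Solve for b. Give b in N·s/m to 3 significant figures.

b = 9.03 N·s/m

u + w = -2.911049;  u + w = √(2b)·v, so √(2b) = -2.911049/(-0.685) = 4.249707.
b = (√(2b))²/2 = 18.060006/2 = 9.030003.
(Check via u − w = 2F/√(2b): u − w = -2.395931, 2F/√(2b) = -2.395930.)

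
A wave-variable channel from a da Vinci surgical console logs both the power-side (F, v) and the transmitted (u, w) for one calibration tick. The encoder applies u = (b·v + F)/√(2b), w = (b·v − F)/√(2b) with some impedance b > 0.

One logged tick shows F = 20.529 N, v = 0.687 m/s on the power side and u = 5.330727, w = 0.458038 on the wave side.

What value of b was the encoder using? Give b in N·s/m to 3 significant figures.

u + w = 5.788765;  u + w = √(2b)·v, so √(2b) = 5.788765/0.687 = 8.426150.
b = (√(2b))²/2 = 71.000003/2 = 35.500001.
(Check via u − w = 2F/√(2b): u − w = 4.872689, 2F/√(2b) = 4.872688.)

b = 35.5 N·s/m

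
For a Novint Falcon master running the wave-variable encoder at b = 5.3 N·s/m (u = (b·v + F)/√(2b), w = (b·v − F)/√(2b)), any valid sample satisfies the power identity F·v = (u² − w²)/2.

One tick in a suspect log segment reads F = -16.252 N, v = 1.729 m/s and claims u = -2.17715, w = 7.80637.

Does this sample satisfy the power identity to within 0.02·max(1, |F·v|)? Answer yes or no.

F·v = (-16.252)×1.729 = -28.09971 W.
(u² − w²)/2 = (4.73998 − 60.93941)/2 = -28.09972 W.
|Δ| = 0.00001;  2% of max(1, |F·v|) = 0.56199.

yes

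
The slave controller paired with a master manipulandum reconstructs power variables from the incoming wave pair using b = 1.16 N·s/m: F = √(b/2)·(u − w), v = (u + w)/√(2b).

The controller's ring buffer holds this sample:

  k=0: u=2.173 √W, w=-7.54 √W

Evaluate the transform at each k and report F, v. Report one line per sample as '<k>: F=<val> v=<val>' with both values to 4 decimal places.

0: F=7.3972 v=-3.5236

k=0: u−w=9.7130, u+w=-5.3670; √(b/2)=0.7616, √(2b)=1.5232; F=0.7616×9.713=7.3972, v=-5.3670/1.5232=-3.5236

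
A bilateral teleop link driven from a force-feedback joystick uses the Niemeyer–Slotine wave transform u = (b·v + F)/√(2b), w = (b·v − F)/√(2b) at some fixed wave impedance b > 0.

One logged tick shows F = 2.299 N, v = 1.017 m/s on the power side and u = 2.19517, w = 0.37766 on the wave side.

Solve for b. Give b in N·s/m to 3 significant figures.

b = 3.2 N·s/m

u + w = 2.57283;  u + w = √(2b)·v, so √(2b) = 2.57283/1.017 = 2.52982.
b = (√(2b))²/2 = 6.40000/2 = 3.20000.
(Check via u − w = 2F/√(2b): u − w = 1.81751, 2F/√(2b) = 1.81752.)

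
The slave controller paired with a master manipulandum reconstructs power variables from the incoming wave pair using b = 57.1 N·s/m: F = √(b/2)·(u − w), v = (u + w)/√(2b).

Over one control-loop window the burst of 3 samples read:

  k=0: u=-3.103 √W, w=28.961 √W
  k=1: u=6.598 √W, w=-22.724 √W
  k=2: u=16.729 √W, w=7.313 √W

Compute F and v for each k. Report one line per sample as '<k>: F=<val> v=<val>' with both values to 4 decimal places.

k=0: u−w=-32.0640, u+w=25.8580; √(b/2)=5.3432, √(2b)=10.6864; F=5.3432×(-32.064)=-171.3250, v=25.8580/10.6864=2.4197
k=1: u−w=29.3220, u+w=-16.1260; √(b/2)=5.3432, √(2b)=10.6864; F=5.3432×29.322=156.6739, v=-16.1260/10.6864=-1.5090
k=2: u−w=9.4160, u+w=24.0420; √(b/2)=5.3432, √(2b)=10.6864; F=5.3432×9.416=50.3118, v=24.0420/10.6864=2.2498

0: F=-171.3250 v=2.4197
1: F=156.6739 v=-1.5090
2: F=50.3118 v=2.2498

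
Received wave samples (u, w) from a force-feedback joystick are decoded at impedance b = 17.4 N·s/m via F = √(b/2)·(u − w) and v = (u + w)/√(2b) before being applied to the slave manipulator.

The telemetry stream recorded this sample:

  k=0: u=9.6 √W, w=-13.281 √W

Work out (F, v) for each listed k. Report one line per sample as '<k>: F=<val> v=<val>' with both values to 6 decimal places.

k=0: u−w=22.881000, u+w=-3.681000; √(b/2)=2.949576, √(2b)=5.899152; F=2.949576×22.881=67.489254, v=-3.681000/5.899152=-0.623988

0: F=67.489254 v=-0.623988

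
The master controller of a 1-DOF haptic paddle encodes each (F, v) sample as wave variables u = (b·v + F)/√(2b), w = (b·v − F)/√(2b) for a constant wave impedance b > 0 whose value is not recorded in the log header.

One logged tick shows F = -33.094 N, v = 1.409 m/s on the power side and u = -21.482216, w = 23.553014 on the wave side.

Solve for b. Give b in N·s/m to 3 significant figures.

u + w = 2.070798;  u + w = √(2b)·v, so √(2b) = 2.070798/1.409 = 1.469693.
b = (√(2b))²/2 = 2.159999/2 = 1.079999.
(Check via u − w = 2F/√(2b): u − w = -45.035230, 2F/√(2b) = -45.035243.)

b = 1.08 N·s/m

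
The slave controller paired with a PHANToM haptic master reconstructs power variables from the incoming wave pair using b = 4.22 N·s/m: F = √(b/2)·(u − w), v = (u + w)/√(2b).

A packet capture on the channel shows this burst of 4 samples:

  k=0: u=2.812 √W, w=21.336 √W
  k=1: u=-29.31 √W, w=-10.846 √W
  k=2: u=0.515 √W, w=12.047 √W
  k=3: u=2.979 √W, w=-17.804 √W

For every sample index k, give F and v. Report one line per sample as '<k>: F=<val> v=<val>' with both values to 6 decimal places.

k=0: u−w=-18.524000, u+w=24.148000; √(b/2)=1.452584, √(2b)=2.905168; F=1.452584×(-18.524)=-26.907664, v=24.148000/2.905168=8.312084
k=1: u−w=-18.464000, u+w=-40.156000; √(b/2)=1.452584, √(2b)=2.905168; F=1.452584×(-18.464)=-26.820509, v=-40.156000/2.905168=-13.822265
k=2: u−w=-11.532000, u+w=12.562000; √(b/2)=1.452584, √(2b)=2.905168; F=1.452584×(-11.532)=-16.751198, v=12.562000/2.905168=4.324019
k=3: u−w=20.783000, u+w=-14.825000; √(b/2)=1.452584, √(2b)=2.905168; F=1.452584×20.783=30.189051, v=-14.825000/2.905168=-5.102975

0: F=-26.907664 v=8.312084
1: F=-26.820509 v=-13.822265
2: F=-16.751198 v=4.324019
3: F=30.189051 v=-5.102975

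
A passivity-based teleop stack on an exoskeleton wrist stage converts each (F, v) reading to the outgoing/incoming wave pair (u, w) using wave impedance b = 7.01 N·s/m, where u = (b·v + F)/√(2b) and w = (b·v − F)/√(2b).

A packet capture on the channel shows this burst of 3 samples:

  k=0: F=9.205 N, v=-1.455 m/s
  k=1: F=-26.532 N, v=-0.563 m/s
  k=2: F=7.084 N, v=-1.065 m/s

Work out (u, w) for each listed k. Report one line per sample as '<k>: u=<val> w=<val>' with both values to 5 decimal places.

k=0: b·v=7.01×(-1.455)=-10.19955; √(2b)=3.74433; u=(-10.19955+9.205)/3.74433=-0.26562, w=(-10.19955−9.205)/3.74433=-5.18238
k=1: b·v=7.01×(-0.563)=-3.94663; √(2b)=3.74433; u=(-3.94663+(-26.532))/3.74433=-8.13994, w=(-3.94663−(-26.532))/3.74433=6.03189
k=2: b·v=7.01×(-1.065)=-7.46565; √(2b)=3.74433; u=(-7.46565+7.084)/3.74433=-0.10193, w=(-7.46565−7.084)/3.74433=-3.88578

0: u=-0.26562 w=-5.18238
1: u=-8.13994 w=6.03189
2: u=-0.10193 w=-3.88578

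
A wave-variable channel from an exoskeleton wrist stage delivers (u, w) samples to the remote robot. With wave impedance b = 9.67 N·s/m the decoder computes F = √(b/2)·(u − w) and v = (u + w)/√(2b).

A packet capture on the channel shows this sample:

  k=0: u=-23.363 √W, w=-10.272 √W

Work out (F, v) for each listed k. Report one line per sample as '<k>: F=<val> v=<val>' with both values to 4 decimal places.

0: F=-28.7853 v=-7.6483

k=0: u−w=-13.0910, u+w=-33.6350; √(b/2)=2.1989, √(2b)=4.3977; F=2.1989×(-13.091)=-28.7853, v=-33.6350/4.3977=-7.6483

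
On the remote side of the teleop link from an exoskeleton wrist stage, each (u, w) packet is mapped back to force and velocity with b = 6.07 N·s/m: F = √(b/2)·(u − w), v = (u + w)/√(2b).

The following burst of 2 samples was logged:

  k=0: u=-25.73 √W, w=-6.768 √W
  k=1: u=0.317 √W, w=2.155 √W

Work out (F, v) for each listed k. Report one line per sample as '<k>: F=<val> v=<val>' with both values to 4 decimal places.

0: F=-33.0342 v=-9.3271
1: F=-3.2020 v=0.7095

k=0: u−w=-18.9620, u+w=-32.4980; √(b/2)=1.7421, √(2b)=3.4843; F=1.7421×(-18.962)=-33.0342, v=-32.4980/3.4843=-9.3271
k=1: u−w=-1.8380, u+w=2.4720; √(b/2)=1.7421, √(2b)=3.4843; F=1.7421×(-1.838)=-3.2020, v=2.4720/3.4843=0.7095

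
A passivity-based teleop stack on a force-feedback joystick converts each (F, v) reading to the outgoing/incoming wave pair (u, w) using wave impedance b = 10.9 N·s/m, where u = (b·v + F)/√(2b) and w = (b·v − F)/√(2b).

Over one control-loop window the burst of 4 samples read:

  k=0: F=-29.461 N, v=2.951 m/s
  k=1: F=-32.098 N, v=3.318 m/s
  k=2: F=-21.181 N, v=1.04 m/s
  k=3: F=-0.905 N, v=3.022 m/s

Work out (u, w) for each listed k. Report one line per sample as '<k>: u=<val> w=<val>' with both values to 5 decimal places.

k=0: b·v=10.9×2.951=32.16590; √(2b)=4.66905; u=(32.16590+(-29.461))/4.66905=0.57933, w=(32.16590−(-29.461))/4.66905=13.19903
k=1: b·v=10.9×3.318=36.16620; √(2b)=4.66905; u=(36.16620+(-32.098))/4.66905=0.87131, w=(36.16620−(-32.098))/4.66905=14.62059
k=2: b·v=10.9×1.04=11.33600; √(2b)=4.66905; u=(11.33600+(-21.181))/4.66905=-2.10857, w=(11.33600−(-21.181))/4.66905=6.96438
k=3: b·v=10.9×3.022=32.93980; √(2b)=4.66905; u=(32.93980+(-0.905))/4.66905=6.86110, w=(32.93980−(-0.905))/4.66905=7.24876

0: u=0.57933 w=13.19903
1: u=0.87131 w=14.62059
2: u=-2.10857 w=6.96438
3: u=6.86110 w=7.24876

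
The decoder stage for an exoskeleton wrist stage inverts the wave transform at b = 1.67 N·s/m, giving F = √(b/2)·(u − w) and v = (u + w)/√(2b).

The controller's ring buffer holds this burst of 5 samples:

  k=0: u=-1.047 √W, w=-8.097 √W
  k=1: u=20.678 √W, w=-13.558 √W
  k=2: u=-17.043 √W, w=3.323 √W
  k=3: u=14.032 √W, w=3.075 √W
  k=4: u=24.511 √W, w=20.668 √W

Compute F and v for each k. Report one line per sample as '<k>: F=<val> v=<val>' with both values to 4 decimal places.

0: F=6.4422 v=-5.0034
1: F=31.2843 v=3.8959
2: F=-18.6101 v=-7.5072
3: F=10.0123 v=9.3605
4: F=3.5117 v=24.7208

k=0: u−w=7.0500, u+w=-9.1440; √(b/2)=0.9138, √(2b)=1.8276; F=0.9138×7.05=6.4422, v=-9.1440/1.8276=-5.0034
k=1: u−w=34.2360, u+w=7.1200; √(b/2)=0.9138, √(2b)=1.8276; F=0.9138×34.236=31.2843, v=7.1200/1.8276=3.8959
k=2: u−w=-20.3660, u+w=-13.7200; √(b/2)=0.9138, √(2b)=1.8276; F=0.9138×(-20.366)=-18.6101, v=-13.7200/1.8276=-7.5072
k=3: u−w=10.9570, u+w=17.1070; √(b/2)=0.9138, √(2b)=1.8276; F=0.9138×10.957=10.0123, v=17.1070/1.8276=9.3605
k=4: u−w=3.8430, u+w=45.1790; √(b/2)=0.9138, √(2b)=1.8276; F=0.9138×3.843=3.5117, v=45.1790/1.8276=24.7208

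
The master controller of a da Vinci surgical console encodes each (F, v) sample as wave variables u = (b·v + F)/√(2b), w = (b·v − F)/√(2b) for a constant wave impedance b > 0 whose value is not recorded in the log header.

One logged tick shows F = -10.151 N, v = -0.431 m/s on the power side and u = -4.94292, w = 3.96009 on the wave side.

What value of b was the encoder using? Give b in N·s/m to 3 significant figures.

b = 2.6 N·s/m

u + w = -0.9828;  u + w = √(2b)·v, so √(2b) = -0.9828/(-0.431) = 2.2803.
b = (√(2b))²/2 = 5.2000/2 = 2.6000.
(Check via u − w = 2F/√(2b): u − w = -8.9030, 2F/√(2b) = -8.9030.)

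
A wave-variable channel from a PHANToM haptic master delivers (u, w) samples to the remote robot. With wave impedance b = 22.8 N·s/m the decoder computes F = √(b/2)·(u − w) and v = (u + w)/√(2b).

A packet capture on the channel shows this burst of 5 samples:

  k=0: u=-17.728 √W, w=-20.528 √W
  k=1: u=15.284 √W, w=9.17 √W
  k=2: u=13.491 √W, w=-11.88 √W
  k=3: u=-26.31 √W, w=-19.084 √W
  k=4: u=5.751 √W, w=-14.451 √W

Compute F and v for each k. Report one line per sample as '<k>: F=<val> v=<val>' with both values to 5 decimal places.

k=0: u−w=2.80000, u+w=-38.25600; √(b/2)=3.37639, √(2b)=6.75278; F=3.37639×2.8=9.45389, v=-38.25600/6.75278=-5.66522
k=1: u−w=6.11400, u+w=24.45400; √(b/2)=3.37639, √(2b)=6.75278; F=3.37639×6.114=20.64324, v=24.45400/6.75278=3.62132
k=2: u−w=25.37100, u+w=1.61100; √(b/2)=3.37639, √(2b)=6.75278; F=3.37639×25.371=85.66236, v=1.61100/6.75278=0.23857
k=3: u−w=-7.22600, u+w=-45.39400; √(b/2)=3.37639, √(2b)=6.75278; F=3.37639×(-7.226)=-24.39778, v=-45.39400/6.75278=-6.72227
k=4: u−w=20.20200, u+w=-8.70000; √(b/2)=3.37639, √(2b)=6.75278; F=3.37639×20.202=68.20980, v=-8.70000/6.75278=-1.28836

0: F=9.45389 v=-5.66522
1: F=20.64324 v=3.62132
2: F=85.66236 v=0.23857
3: F=-24.39778 v=-6.72227
4: F=68.20980 v=-1.28836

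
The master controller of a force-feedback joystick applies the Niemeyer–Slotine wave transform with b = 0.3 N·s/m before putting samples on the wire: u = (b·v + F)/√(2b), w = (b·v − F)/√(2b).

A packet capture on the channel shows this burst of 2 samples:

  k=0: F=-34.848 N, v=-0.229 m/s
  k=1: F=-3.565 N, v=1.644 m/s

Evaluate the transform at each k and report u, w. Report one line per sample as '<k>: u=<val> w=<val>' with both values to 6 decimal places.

k=0: b·v=0.3×(-0.229)=-0.068700; √(2b)=0.774597; u=(-0.068700+(-34.848))/0.774597=-45.077266, w=(-0.068700−(-34.848))/0.774597=44.899883
k=1: b·v=0.3×1.644=0.493200; √(2b)=0.774597; u=(0.493200+(-3.565))/0.774597=-3.965677, w=(0.493200−(-3.565))/0.774597=5.239114

0: u=-45.077266 w=44.899883
1: u=-3.965677 w=5.239114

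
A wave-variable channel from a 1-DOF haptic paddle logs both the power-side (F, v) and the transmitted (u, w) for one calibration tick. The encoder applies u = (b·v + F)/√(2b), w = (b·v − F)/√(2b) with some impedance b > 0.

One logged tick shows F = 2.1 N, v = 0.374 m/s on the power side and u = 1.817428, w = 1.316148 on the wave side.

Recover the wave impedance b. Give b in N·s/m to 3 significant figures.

u + w = 3.133576;  u + w = √(2b)·v, so √(2b) = 3.133576/0.374 = 8.378545.
b = (√(2b))²/2 = 70.200024/2 = 35.100012.
(Check via u − w = 2F/√(2b): u − w = 0.501280, 2F/√(2b) = 0.501280.)

b = 35.1 N·s/m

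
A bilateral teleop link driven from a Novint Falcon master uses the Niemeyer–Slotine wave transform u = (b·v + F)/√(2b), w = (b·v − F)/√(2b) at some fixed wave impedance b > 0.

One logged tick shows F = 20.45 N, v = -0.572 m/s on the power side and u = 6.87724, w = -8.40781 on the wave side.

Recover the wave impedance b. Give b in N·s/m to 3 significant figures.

u + w = -1.5306;  u + w = √(2b)·v, so √(2b) = -1.5306/(-0.572) = 2.6758.
b = (√(2b))²/2 = 7.1600/2 = 3.5800.
(Check via u − w = 2F/√(2b): u − w = 15.2850, 2F/√(2b) = 15.2850.)

b = 3.58 N·s/m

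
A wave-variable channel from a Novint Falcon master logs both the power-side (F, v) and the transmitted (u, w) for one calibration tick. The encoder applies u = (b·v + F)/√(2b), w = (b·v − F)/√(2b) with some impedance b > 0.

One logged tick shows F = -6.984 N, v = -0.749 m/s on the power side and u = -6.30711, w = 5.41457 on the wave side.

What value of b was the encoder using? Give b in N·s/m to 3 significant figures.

b = 0.71 N·s/m

u + w = -0.8925;  u + w = √(2b)·v, so √(2b) = -0.8925/(-0.749) = 1.1916.
b = (√(2b))²/2 = 1.4200/2 = 0.7100.
(Check via u − w = 2F/√(2b): u − w = -11.7217, 2F/√(2b) = -11.7216.)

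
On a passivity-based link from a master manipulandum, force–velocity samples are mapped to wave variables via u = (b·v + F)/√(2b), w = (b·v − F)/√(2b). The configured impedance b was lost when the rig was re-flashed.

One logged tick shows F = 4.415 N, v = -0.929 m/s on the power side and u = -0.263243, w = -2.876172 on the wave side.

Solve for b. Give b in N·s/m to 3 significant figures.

b = 5.71 N·s/m

u + w = -3.139415;  u + w = √(2b)·v, so √(2b) = -3.139415/(-0.929) = 3.379349.
b = (√(2b))²/2 = 11.419998/2 = 5.709999.
(Check via u − w = 2F/√(2b): u − w = 2.612929, 2F/√(2b) = 2.612929.)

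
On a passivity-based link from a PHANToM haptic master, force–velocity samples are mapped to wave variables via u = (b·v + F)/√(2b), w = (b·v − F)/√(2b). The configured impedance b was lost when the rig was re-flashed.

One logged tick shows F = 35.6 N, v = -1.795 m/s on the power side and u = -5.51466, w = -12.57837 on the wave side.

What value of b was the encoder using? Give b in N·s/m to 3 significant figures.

u + w = -18.0930;  u + w = √(2b)·v, so √(2b) = -18.0930/(-1.795) = 10.0797.
b = (√(2b))²/2 = 101.6000/2 = 50.8000.
(Check via u − w = 2F/√(2b): u − w = 7.0637, 2F/√(2b) = 7.0637.)

b = 50.8 N·s/m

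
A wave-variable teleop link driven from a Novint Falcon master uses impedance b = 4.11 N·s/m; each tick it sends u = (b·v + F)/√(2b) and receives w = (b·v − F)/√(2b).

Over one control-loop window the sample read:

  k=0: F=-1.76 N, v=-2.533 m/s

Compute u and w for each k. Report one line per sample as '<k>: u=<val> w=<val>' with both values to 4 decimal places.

0: u=-4.2450 w=-3.0173

k=0: b·v=4.11×(-2.533)=-10.4106; √(2b)=2.8671; u=(-10.4106+(-1.76))/2.8671=-4.2450, w=(-10.4106−(-1.76))/2.8671=-3.0173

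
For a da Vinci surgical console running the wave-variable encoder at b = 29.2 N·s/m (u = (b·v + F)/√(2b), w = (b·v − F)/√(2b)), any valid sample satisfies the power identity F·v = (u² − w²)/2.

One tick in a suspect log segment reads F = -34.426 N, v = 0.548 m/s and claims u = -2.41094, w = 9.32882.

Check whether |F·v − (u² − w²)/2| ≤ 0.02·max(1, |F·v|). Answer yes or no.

F·v = (-34.426)×0.548 = -18.86545 W.
(u² − w²)/2 = (5.81263 − 87.02688)/2 = -40.60713 W.
|Δ| = 21.74168;  2% of max(1, |F·v|) = 0.37731.

no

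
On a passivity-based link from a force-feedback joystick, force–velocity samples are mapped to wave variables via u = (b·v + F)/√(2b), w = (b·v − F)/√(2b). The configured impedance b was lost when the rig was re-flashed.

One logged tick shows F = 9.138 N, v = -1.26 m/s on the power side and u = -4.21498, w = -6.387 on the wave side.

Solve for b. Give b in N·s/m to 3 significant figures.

b = 35.4 N·s/m

u + w = -10.6020;  u + w = √(2b)·v, so √(2b) = -10.6020/(-1.26) = 8.4143.
b = (√(2b))²/2 = 70.7999/2 = 35.4000.
(Check via u − w = 2F/√(2b): u − w = 2.1720, 2F/√(2b) = 2.1720.)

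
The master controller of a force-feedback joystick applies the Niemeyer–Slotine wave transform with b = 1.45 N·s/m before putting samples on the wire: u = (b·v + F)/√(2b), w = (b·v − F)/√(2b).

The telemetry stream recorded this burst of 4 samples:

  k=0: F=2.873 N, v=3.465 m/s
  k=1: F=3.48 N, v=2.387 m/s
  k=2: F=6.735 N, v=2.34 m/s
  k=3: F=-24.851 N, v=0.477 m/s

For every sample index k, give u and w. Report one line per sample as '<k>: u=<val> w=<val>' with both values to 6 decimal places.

k=0: b·v=1.45×3.465=5.024250; √(2b)=1.702939; u=(5.024250+2.873)/1.702939=4.637425, w=(5.024250−2.873)/1.702939=1.263257
k=1: b·v=1.45×2.387=3.461150; √(2b)=1.702939; u=(3.461150+3.48)/1.702939=4.075984, w=(3.461150−3.48)/1.702939=-0.011069
k=2: b·v=1.45×2.34=3.393000; √(2b)=1.702939; u=(3.393000+6.735)/1.702939=5.947366, w=(3.393000−6.735)/1.702939=-1.962490
k=3: b·v=1.45×0.477=0.691650; √(2b)=1.702939; u=(0.691650+(-24.851))/1.702939=-14.186859, w=(0.691650−(-24.851))/1.702939=14.999161

0: u=4.637425 w=1.263257
1: u=4.075984 w=-0.011069
2: u=5.947366 w=-1.962490
3: u=-14.186859 w=14.999161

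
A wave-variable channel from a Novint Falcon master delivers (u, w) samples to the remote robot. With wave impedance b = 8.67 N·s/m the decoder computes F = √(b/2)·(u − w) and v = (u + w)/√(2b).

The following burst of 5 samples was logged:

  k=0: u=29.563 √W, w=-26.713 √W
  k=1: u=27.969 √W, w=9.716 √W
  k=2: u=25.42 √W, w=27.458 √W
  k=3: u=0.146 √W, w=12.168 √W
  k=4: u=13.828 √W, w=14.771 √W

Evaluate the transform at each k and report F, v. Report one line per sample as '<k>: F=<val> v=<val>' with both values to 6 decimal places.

k=0: u−w=56.276000, u+w=2.850000; √(b/2)=2.082066, √(2b)=4.164133; F=2.082066×56.276=117.170362, v=2.850000/4.164133=0.684416
k=1: u−w=18.253000, u+w=37.685000; √(b/2)=2.082066, √(2b)=4.164133; F=2.082066×18.253=38.003956, v=37.685000/4.164133=9.049904
k=2: u−w=-2.038000, u+w=52.878000; √(b/2)=2.082066, √(2b)=4.164133; F=2.082066×(-2.038)=-4.243251, v=52.878000/4.164133=12.698443
k=3: u−w=-12.022000, u+w=12.314000; √(b/2)=2.082066, √(2b)=4.164133; F=2.082066×(-12.022)=-25.030601, v=12.314000/4.164133=2.957158
k=4: u−w=-0.943000, u+w=28.599000; √(b/2)=2.082066, √(2b)=4.164133; F=2.082066×(-0.943)=-1.963389, v=28.599000/4.164133=6.867937

0: F=117.170362 v=0.684416
1: F=38.003956 v=9.049904
2: F=-4.243251 v=12.698443
3: F=-25.030601 v=2.957158
4: F=-1.963389 v=6.867937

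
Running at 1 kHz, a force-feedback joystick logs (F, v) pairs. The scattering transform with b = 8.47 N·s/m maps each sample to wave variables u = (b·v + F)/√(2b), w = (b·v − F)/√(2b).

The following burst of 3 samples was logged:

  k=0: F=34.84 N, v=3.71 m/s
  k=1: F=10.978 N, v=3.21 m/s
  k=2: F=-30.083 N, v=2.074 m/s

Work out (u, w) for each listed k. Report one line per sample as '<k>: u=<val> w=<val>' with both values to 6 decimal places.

0: u=16.099744 w=-0.830041
1: u=9.273163 w=3.938629
2: u=-3.041000 w=11.577218

k=0: b·v=8.47×3.71=31.423700; √(2b)=4.115823; u=(31.423700+34.84)/4.115823=16.099744, w=(31.423700−34.84)/4.115823=-0.830041
k=1: b·v=8.47×3.21=27.188700; √(2b)=4.115823; u=(27.188700+10.978)/4.115823=9.273163, w=(27.188700−10.978)/4.115823=3.938629
k=2: b·v=8.47×2.074=17.566780; √(2b)=4.115823; u=(17.566780+(-30.083))/4.115823=-3.041000, w=(17.566780−(-30.083))/4.115823=11.577218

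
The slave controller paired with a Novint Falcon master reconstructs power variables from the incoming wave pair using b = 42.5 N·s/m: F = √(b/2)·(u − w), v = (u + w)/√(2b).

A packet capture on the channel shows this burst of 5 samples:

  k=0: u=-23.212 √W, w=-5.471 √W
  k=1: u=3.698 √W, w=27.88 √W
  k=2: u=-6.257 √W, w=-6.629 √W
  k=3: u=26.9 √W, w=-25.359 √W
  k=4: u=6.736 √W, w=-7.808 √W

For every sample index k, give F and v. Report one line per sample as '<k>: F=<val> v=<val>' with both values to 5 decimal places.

k=0: u−w=-17.74100, u+w=-28.68300; √(b/2)=4.60977, √(2b)=9.21954; F=4.60977×(-17.741)=-81.78197, v=-28.68300/9.21954=-3.11111
k=1: u−w=-24.18200, u+w=31.57800; √(b/2)=4.60977, √(2b)=9.21954; F=4.60977×(-24.182)=-111.47351, v=31.57800/9.21954=3.42511
k=2: u−w=0.37200, u+w=-12.88600; √(b/2)=4.60977, √(2b)=9.21954; F=4.60977×0.372=1.71484, v=-12.88600/9.21954=-1.39768
k=3: u−w=52.25900, u+w=1.54100; √(b/2)=4.60977, √(2b)=9.21954; F=4.60977×52.259=240.90209, v=1.54100/9.21954=0.16714
k=4: u−w=14.54400, u+w=-1.07200; √(b/2)=4.60977, √(2b)=9.21954; F=4.60977×14.544=67.04453, v=-1.07200/9.21954=-0.11627

0: F=-81.78197 v=-3.11111
1: F=-111.47351 v=3.42511
2: F=1.71484 v=-1.39768
3: F=240.90209 v=0.16714
4: F=67.04453 v=-0.11627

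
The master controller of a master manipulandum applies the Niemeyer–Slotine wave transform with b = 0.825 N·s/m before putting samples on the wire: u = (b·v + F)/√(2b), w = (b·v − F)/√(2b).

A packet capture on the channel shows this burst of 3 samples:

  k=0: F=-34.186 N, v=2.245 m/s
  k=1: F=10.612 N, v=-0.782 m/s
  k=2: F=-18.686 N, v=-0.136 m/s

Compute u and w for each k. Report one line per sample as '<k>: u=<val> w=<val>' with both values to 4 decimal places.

k=0: b·v=0.825×2.245=1.8521; √(2b)=1.2845; u=(1.8521+(-34.186))/1.2845=-25.1719, w=(1.8521−(-34.186))/1.2845=28.0556
k=1: b·v=0.825×(-0.782)=-0.6452; √(2b)=1.2845; u=(-0.6452+10.612)/1.2845=7.7592, w=(-0.6452−10.612)/1.2845=-8.7637
k=2: b·v=0.825×(-0.136)=-0.1122; √(2b)=1.2845; u=(-0.1122+(-18.686))/1.2845=-14.6344, w=(-0.1122−(-18.686))/1.2845=14.4597

0: u=-25.1719 w=28.0556
1: u=7.7592 w=-8.7637
2: u=-14.6344 w=14.4597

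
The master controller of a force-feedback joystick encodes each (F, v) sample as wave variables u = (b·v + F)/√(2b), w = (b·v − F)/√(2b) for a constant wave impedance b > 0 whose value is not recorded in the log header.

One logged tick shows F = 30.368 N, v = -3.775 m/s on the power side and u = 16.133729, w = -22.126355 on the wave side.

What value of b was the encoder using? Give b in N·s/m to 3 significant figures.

u + w = -5.992626;  u + w = √(2b)·v, so √(2b) = -5.992626/(-3.775) = 1.587451.
b = (√(2b))²/2 = 2.519999/2 = 1.260000.
(Check via u − w = 2F/√(2b): u − w = 38.260084, 2F/√(2b) = 38.260088.)

b = 1.26 N·s/m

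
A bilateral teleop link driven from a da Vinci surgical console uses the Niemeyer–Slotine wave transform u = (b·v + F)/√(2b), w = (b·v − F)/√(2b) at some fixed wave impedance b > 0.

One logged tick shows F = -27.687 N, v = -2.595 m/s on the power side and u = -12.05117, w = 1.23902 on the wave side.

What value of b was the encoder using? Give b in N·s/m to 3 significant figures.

u + w = -10.8122;  u + w = √(2b)·v, so √(2b) = -10.8122/(-2.595) = 4.1665.
b = (√(2b))²/2 = 17.3600/2 = 8.6800.
(Check via u − w = 2F/√(2b): u − w = -13.2902, 2F/√(2b) = -13.2902.)

b = 8.68 N·s/m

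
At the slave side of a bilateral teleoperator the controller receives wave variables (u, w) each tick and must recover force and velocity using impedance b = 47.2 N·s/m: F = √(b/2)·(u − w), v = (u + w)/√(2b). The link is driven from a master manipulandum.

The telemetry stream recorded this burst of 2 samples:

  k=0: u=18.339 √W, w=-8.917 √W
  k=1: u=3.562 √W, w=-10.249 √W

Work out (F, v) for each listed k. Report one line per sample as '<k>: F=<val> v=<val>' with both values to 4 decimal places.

0: F=132.4092 v=0.9697
1: F=67.0936 v=-0.6882

k=0: u−w=27.2560, u+w=9.4220; √(b/2)=4.8580, √(2b)=9.7160; F=4.8580×27.256=132.4092, v=9.4220/9.7160=0.9697
k=1: u−w=13.8110, u+w=-6.6870; √(b/2)=4.8580, √(2b)=9.7160; F=4.8580×13.811=67.0936, v=-6.6870/9.7160=-0.6882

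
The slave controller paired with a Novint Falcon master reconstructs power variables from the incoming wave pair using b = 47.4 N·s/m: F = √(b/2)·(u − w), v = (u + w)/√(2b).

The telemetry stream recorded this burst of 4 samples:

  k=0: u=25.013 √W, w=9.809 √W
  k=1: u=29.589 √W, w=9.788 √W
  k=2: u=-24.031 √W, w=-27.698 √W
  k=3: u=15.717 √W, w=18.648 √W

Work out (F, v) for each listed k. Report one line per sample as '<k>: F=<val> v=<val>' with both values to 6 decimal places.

k=0: u−w=15.204000, u+w=34.822000; √(b/2)=4.868265, √(2b)=9.736529; F=4.868265×15.204=74.017095, v=34.822000/9.736529=3.576428
k=1: u−w=19.801000, u+w=39.377000; √(b/2)=4.868265, √(2b)=9.736529; F=4.868265×19.801=96.396507, v=39.377000/9.736529=4.044254
k=2: u−w=3.667000, u+w=-51.729000; √(b/2)=4.868265, √(2b)=9.736529; F=4.868265×3.667=17.851926, v=-51.729000/9.736529=-5.312879
k=3: u−w=-2.931000, u+w=34.365000; √(b/2)=4.868265, √(2b)=9.736529; F=4.868265×(-2.931)=-14.268883, v=34.365000/9.736529=3.529492

0: F=74.017095 v=3.576428
1: F=96.396507 v=4.044254
2: F=17.851926 v=-5.312879
3: F=-14.268883 v=3.529492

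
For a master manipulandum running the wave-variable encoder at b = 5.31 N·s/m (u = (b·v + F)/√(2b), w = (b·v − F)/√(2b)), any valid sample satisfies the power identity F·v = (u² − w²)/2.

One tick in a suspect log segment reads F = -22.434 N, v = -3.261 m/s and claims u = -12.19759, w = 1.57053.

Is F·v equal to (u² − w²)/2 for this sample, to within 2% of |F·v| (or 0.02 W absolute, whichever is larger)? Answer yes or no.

yes

F·v = (-22.434)×(-3.261) = 73.1573 W.
(u² − w²)/2 = (148.7812 − 2.4666)/2 = 73.1573 W.
|Δ| = 0.0000;  2% of max(1, |F·v|) = 1.4631.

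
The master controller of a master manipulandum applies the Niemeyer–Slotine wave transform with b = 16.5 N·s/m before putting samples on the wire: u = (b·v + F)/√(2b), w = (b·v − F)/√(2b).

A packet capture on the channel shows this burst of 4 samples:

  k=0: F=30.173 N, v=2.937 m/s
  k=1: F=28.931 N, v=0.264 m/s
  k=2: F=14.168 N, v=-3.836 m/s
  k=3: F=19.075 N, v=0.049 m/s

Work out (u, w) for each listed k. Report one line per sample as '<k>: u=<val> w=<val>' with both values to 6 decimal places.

0: u=13.688335 w=3.183445
1: u=5.794523 w=-4.277958
2: u=-8.551739 w=-13.484403
3: u=3.461273 w=-3.179790

k=0: b·v=16.5×2.937=48.460500; √(2b)=5.744563; u=(48.460500+30.173)/5.744563=13.688335, w=(48.460500−30.173)/5.744563=3.183445
k=1: b·v=16.5×0.264=4.356000; √(2b)=5.744563; u=(4.356000+28.931)/5.744563=5.794523, w=(4.356000−28.931)/5.744563=-4.277958
k=2: b·v=16.5×(-3.836)=-63.294000; √(2b)=5.744563; u=(-63.294000+14.168)/5.744563=-8.551739, w=(-63.294000−14.168)/5.744563=-13.484403
k=3: b·v=16.5×0.049=0.808500; √(2b)=5.744563; u=(0.808500+19.075)/5.744563=3.461273, w=(0.808500−19.075)/5.744563=-3.179790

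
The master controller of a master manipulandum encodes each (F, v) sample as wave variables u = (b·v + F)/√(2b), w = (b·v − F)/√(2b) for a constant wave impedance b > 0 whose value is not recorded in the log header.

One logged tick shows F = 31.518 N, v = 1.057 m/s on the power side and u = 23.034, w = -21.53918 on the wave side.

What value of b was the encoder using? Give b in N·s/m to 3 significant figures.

b = 1 N·s/m

u + w = 1.4948;  u + w = √(2b)·v, so √(2b) = 1.4948/1.057 = 1.4142.
b = (√(2b))²/2 = 2.0000/2 = 1.0000.
(Check via u − w = 2F/√(2b): u − w = 44.5732, 2F/√(2b) = 44.5733.)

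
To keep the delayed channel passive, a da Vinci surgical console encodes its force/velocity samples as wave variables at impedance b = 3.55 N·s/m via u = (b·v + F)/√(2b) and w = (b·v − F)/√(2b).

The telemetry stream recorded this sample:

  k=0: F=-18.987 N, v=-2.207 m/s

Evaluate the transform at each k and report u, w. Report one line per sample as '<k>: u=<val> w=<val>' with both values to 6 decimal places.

k=0: b·v=3.55×(-2.207)=-7.834850; √(2b)=2.664583; u=(-7.834850+(-18.987))/2.664583=-10.066061, w=(-7.834850−(-18.987))/2.664583=4.185327

0: u=-10.066061 w=4.185327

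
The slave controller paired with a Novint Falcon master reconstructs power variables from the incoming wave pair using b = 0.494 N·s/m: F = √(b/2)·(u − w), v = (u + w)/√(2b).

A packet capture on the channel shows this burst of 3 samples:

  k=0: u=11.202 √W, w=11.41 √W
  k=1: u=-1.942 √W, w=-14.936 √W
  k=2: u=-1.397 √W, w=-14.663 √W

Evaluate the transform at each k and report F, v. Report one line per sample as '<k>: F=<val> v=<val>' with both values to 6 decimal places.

k=0: u−w=-0.208000, u+w=22.612000; √(b/2)=0.496991, √(2b)=0.993982; F=0.496991×(-0.208)=-0.103374, v=22.612000/0.993982=22.748905
k=1: u−w=12.994000, u+w=-16.878000; √(b/2)=0.496991, √(2b)=0.993982; F=0.496991×12.994=6.457900, v=-16.878000/0.993982=-16.980189
k=2: u−w=13.266000, u+w=-16.060000; √(b/2)=0.496991, √(2b)=0.993982; F=0.496991×13.266=6.593082, v=-16.060000/0.993982=-16.157236

0: F=-0.103374 v=22.748905
1: F=6.457900 v=-16.980189
2: F=6.593082 v=-16.157236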